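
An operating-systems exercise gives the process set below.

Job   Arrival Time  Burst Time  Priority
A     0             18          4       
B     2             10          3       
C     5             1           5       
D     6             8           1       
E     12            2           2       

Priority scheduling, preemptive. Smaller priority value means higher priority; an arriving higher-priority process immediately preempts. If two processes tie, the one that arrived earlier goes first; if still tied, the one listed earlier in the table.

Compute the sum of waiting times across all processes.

65

Schedule: | A 0-2 | B 2-6 | D 6-14 | E 14-16 | B 16-22 | A 22-38 | C 38-39 |
Completion: A=38  B=22  C=39  D=14  E=16
Turnaround (C−A): A=38  B=20  C=34  D=8  E=4
Waiting = turnaround − burst: A=20, B=10, C=33, D=0, E=2
Total waiting = 20 + 10 + 33 + 0 + 2 = 65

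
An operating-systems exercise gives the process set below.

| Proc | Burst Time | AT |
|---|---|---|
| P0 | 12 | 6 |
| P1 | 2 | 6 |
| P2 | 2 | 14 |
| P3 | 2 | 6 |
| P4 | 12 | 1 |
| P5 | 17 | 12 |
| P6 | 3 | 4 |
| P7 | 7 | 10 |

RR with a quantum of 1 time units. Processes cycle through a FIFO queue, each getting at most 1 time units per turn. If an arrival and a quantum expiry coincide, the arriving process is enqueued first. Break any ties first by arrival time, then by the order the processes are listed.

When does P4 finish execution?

Gantt: | idle 0-1 | P4 1-4 | P6 4-5 | P4 5-6 | P6 6-7 | P0 7-8 | P1 8-9 | P3 9-10 | P4 10-11 | P6 11-12 | P0 12-13 | P1 13-14 | P7 14-15 | P3 15-16 | P4 16-17 | P5 17-18 | P0 18-19 | P2 19-20 | P7 20-21 | P4 21-22 | P5 22-23 | P0 23-24 | P2 24-25 | P7 25-26 | P4 26-27 | P5 27-28 | P0 28-29 | P7 29-30 | P4 30-31 | P5 31-32 | P0 32-33 | P7 33-34 | P4 34-35 | P5 35-36 | P0 36-37 | P7 37-38 | P4 38-39 | P5 39-40 | P0 40-41 | P7 41-42 | P4 42-43 | P5 43-44 | P0 44-45 | P5 45-46 | P0 46-47 | P5 47-48 | P0 48-49 | P5 49-50 | P0 50-51 | P5 51-58 |
Completion: P0=51  P1=14  P2=25  P3=16  P4=43  P5=58  P6=12  P7=42

43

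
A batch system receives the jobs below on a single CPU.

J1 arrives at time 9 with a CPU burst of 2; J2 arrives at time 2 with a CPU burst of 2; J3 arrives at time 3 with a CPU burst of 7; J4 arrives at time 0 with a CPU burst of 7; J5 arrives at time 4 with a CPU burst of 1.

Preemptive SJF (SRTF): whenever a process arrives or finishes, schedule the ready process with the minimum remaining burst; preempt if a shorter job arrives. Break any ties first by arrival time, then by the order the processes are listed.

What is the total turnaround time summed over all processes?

Gantt: | J4 0-2 | J2 2-4 | J5 4-5 | J4 5-10 | J1 10-12 | J3 12-19 |
Completion: J1=12  J2=4  J3=19  J4=10  J5=5
Turnaround = completion − arrival: J1=3, J2=2, J3=16, J4=10, J5=1
Total turnaround = 3 + 2 + 16 + 10 + 1 = 32

32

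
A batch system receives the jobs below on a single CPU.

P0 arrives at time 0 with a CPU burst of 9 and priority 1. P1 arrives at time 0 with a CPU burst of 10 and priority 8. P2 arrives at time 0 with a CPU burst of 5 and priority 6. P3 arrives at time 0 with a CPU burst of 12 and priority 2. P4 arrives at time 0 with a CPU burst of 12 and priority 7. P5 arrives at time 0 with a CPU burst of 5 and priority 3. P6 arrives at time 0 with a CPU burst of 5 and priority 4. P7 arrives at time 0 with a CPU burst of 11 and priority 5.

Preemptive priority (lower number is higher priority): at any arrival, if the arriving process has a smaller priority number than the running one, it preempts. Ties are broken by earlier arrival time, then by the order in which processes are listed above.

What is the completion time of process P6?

Schedule: | P0 0-9 | P3 9-21 | P5 21-26 | P6 26-31 | P7 31-42 | P2 42-47 | P4 47-59 | P1 59-69 |
Completion: P0=9  P1=69  P2=47  P3=21  P4=59  P5=26  P6=31  P7=42
Turnaround (C−A): P0=9  P1=69  P2=47  P3=21  P4=59  P5=26  P6=31  P7=42

31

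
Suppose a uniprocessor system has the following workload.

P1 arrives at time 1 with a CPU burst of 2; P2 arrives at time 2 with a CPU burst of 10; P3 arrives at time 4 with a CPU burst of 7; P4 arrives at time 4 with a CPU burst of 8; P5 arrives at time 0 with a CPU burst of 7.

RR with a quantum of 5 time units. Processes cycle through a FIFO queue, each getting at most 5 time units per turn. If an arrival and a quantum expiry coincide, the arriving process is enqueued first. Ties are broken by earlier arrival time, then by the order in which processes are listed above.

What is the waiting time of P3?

Timeline: | P5 0-5 | P1 5-7 | P2 7-12 | P3 12-17 | P4 17-22 | P5 22-24 | P2 24-29 | P3 29-31 | P4 31-34 |
Completion: P1=7  P2=29  P3=31  P4=34  P5=24
Turnaround (C−A): P1=6  P2=27  P3=27  P4=30  P5=24
Waiting(P3) = turnaround − burst = 27 − 7 = 20

20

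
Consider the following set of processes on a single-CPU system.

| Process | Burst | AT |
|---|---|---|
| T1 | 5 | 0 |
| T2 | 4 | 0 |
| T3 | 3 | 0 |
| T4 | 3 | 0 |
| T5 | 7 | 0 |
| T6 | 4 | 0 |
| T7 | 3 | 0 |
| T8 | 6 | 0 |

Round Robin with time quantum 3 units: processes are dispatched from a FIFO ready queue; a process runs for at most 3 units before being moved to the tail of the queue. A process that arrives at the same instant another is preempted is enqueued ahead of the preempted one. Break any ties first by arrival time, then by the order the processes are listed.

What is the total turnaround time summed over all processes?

Timeline: | T1 0-3 | T2 3-6 | T3 6-9 | T4 9-12 | T5 12-15 | T6 15-18 | T7 18-21 | T8 21-24 | T1 24-26 | T2 26-27 | T5 27-30 | T6 30-31 | T8 31-34 | T5 34-35 |
Completion: T1=26  T2=27  T3=9  T4=12  T5=35  T6=31  T7=21  T8=34
Turnaround (C−A): T1=26  T2=27  T3=9  T4=12  T5=35  T6=31  T7=21  T8=34
Turnaround = completion − arrival: T1=26, T2=27, T3=9, T4=12, T5=35, T6=31, T7=21, T8=34
Total turnaround = 26 + 27 + 9 + 12 + 35 + 31 + 21 + 34 = 195

195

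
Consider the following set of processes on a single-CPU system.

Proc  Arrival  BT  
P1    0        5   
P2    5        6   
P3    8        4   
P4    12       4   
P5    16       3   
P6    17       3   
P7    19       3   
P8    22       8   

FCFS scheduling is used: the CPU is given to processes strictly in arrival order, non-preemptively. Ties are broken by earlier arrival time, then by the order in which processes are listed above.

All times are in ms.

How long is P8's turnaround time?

14

Gantt: | P1 0-5 | P2 5-11 | P3 11-15 | P4 15-19 | P5 19-22 | P6 22-25 | P7 25-28 | P8 28-36 |
Completion: P1=5  P2=11  P3=15  P4=19  P5=22  P6=25  P7=28  P8=36
Turnaround (C−A): P1=5  P2=6  P3=7  P4=7  P5=6  P6=8  P7=9  P8=14
Turnaround(P8) = completion − arrival = 36 − 22 = 14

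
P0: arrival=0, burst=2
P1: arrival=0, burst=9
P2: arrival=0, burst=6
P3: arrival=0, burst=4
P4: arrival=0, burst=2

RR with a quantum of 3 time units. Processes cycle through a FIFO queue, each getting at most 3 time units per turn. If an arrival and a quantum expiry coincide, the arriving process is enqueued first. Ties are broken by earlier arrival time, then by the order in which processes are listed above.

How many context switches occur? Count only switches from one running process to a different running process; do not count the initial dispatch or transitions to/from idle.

8

Schedule: | P0 0-2 | P1 2-5 | P2 5-8 | P3 8-11 | P4 11-13 | P1 13-16 | P2 16-19 | P3 19-20 | P1 20-23 |
Completion: P0=2  P1=23  P2=19  P3=20  P4=13
Turnaround (C−A): P0=2  P1=23  P2=19  P3=20  P4=13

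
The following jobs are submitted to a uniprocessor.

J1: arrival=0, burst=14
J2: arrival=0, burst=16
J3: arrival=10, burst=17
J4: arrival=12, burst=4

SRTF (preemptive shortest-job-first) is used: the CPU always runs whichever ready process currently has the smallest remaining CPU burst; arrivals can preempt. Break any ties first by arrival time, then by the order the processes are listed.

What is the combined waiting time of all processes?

Timeline: | J1 0-14 | J4 14-18 | J2 18-34 | J3 34-51 |
Completion: J1=14  J2=34  J3=51  J4=18
Turnaround (C−A): J1=14  J2=34  J3=41  J4=6
Waiting = turnaround − burst: J1=0, J2=18, J3=24, J4=2
Total waiting = 0 + 18 + 24 + 2 = 44

44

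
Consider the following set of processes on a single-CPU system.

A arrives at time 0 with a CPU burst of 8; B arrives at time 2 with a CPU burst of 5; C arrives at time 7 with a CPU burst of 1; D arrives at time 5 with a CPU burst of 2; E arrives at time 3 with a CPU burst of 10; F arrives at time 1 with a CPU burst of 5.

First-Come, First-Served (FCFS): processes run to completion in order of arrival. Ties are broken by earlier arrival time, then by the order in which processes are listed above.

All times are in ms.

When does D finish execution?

30

Gantt: | A 0-8 | F 8-13 | B 13-18 | E 18-28 | D 28-30 | C 30-31 |
Completion: A=8  B=18  C=31  D=30  E=28  F=13
Turnaround (C−A): A=8  B=16  C=24  D=25  E=25  F=12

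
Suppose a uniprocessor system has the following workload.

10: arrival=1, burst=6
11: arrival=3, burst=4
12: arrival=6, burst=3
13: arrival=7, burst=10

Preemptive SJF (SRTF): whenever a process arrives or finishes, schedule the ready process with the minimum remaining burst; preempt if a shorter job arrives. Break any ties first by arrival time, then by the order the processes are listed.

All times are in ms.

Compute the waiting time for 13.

7

Gantt: | idle 0-1 | 10 1-7 | 12 7-10 | 11 10-14 | 13 14-24 |
Completion: 10=7  11=14  12=10  13=24
Turnaround (C−A): 10=6  11=11  12=4  13=17
Waiting(13) = turnaround − burst = 17 − 10 = 7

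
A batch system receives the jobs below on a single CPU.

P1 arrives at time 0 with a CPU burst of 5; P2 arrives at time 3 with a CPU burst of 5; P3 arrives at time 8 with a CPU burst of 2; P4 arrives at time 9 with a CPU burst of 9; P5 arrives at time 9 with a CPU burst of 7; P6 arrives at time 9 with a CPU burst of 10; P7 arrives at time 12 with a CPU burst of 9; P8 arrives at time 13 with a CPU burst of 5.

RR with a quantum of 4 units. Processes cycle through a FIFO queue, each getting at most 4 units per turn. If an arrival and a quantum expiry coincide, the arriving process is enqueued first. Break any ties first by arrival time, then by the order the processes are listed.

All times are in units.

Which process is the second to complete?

P3

Gantt: | P1 0-4 | P2 4-8 | P1 8-9 | P3 9-11 | P2 11-12 | P4 12-16 | P5 16-20 | P6 20-24 | P7 24-28 | P8 28-32 | P4 32-36 | P5 36-39 | P6 39-43 | P7 43-47 | P8 47-48 | P4 48-49 | P6 49-51 | P7 51-52 |
Completion: P1=9  P2=12  P3=11  P4=49  P5=39  P6=51  P7=52  P8=48
Turnaround (C−A): P1=9  P2=9  P3=3  P4=40  P5=30  P6=42  P7=40  P8=35
Finish order: P1 → P3 → P2 → P5 → P8 → P4 → P6 → P7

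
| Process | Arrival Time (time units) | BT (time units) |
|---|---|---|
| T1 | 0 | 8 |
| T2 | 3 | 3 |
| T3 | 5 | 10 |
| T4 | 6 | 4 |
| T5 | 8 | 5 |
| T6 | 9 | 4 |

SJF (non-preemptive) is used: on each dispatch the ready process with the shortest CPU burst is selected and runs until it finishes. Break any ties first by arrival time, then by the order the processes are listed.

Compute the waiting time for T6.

Schedule: | T1 0-8 | T2 8-11 | T4 11-15 | T6 15-19 | T5 19-24 | T3 24-34 |
Completion: T1=8  T2=11  T3=34  T4=15  T5=24  T6=19
Waiting(T6) = turnaround − burst = 10 − 4 = 6

6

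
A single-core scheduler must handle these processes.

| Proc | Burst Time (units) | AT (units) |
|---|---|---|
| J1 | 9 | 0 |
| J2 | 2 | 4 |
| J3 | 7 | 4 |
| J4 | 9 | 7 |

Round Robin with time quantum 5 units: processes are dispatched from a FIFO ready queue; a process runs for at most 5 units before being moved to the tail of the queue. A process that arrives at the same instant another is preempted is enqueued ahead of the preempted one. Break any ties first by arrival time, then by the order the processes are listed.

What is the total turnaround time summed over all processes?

58

Schedule: | J1 0-5 | J2 5-7 | J3 7-12 | J1 12-16 | J4 16-21 | J3 21-23 | J4 23-27 |
Completion: J1=16  J2=7  J3=23  J4=27
Turnaround = completion − arrival: J1=16, J2=3, J3=19, J4=20
Total turnaround = 16 + 3 + 19 + 20 = 58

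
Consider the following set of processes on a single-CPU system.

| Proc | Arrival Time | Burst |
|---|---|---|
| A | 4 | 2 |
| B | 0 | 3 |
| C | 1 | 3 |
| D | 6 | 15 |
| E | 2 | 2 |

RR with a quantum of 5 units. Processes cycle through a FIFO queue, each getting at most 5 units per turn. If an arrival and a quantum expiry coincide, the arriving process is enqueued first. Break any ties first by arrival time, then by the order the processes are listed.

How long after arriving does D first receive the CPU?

4

Schedule: | B 0-3 | C 3-6 | E 6-8 | A 8-10 | D 10-25 |
Completion: A=10  B=3  C=6  D=25  E=8
Turnaround (C−A): A=6  B=3  C=5  D=19  E=6
Response(D) = first start − arrival = 10 − 6 = 4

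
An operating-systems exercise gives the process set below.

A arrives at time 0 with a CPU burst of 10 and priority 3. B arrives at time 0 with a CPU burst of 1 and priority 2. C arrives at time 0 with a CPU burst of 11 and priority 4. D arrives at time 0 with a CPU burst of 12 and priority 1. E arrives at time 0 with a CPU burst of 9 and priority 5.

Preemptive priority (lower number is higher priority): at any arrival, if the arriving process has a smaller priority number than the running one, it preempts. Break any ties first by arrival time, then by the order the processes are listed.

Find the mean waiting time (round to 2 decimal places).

Timeline: | D 0-12 | B 12-13 | A 13-23 | C 23-34 | E 34-43 |
Completion: A=23  B=13  C=34  D=12  E=43
Turnaround (C−A): A=23  B=13  C=34  D=12  E=43
Waiting times: A=13, B=12, C=23, D=0, E=34
Average waiting = (13+12+23+0+34) / 5 = 82/5 = 16.40

16.40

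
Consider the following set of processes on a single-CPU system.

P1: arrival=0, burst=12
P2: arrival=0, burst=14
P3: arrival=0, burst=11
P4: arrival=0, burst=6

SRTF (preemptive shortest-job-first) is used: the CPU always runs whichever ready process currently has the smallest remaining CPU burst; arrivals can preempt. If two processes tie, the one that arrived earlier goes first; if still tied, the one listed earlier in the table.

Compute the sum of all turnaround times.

Timeline: | P4 0-6 | P3 6-17 | P1 17-29 | P2 29-43 |
Completion: P1=29  P2=43  P3=17  P4=6
Turnaround = completion − arrival: P1=29, P2=43, P3=17, P4=6
Total turnaround = 29 + 43 + 17 + 6 = 95

95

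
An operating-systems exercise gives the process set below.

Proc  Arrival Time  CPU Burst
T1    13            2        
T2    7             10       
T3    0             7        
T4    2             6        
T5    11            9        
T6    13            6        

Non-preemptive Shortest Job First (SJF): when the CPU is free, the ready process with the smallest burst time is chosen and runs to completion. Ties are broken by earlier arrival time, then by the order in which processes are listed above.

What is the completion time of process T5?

Gantt: | T3 0-7 | T4 7-13 | T1 13-15 | T6 15-21 | T5 21-30 | T2 30-40 |
Completion: T1=15  T2=40  T3=7  T4=13  T5=30  T6=21

30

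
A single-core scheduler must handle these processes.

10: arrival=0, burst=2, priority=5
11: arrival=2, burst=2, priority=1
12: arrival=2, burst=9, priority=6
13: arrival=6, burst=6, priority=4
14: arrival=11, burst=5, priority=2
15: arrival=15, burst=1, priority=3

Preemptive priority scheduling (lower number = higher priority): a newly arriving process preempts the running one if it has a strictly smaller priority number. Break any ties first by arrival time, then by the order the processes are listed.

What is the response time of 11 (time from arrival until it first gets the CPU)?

Timeline: | 10 0-2 | 11 2-4 | 12 4-6 | 13 6-11 | 14 11-16 | 15 16-17 | 13 17-18 | 12 18-25 |
Completion: 10=2  11=4  12=25  13=18  14=16  15=17
Turnaround (C−A): 10=2  11=2  12=23  13=12  14=5  15=2
Response(11) = first start − arrival = 2 − 2 = 0

0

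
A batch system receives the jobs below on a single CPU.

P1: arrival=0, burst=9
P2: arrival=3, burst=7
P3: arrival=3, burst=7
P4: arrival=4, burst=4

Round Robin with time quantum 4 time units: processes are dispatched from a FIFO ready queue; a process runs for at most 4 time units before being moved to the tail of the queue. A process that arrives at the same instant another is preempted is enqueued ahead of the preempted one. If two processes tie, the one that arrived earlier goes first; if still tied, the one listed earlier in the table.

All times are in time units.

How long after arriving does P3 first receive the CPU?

5

Gantt: | P1 0-4 | P2 4-8 | P3 8-12 | P4 12-16 | P1 16-20 | P2 20-23 | P3 23-26 | P1 26-27 |
Completion: P1=27  P2=23  P3=26  P4=16
Turnaround (C−A): P1=27  P2=20  P3=23  P4=12
Response(P3) = first start − arrival = 8 − 3 = 5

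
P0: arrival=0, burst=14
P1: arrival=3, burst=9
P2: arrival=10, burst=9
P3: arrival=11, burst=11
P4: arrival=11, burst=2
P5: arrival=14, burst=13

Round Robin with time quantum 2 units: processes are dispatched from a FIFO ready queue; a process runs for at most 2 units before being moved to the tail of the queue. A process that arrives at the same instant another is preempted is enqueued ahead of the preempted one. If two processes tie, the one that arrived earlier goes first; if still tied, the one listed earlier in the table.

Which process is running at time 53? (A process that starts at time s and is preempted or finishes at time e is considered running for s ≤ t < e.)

P5

Timeline: | P0 0-4 | P1 4-6 | P0 6-8 | P1 8-10 | P0 10-12 | P2 12-14 | P1 14-16 | P3 16-18 | P4 18-20 | P0 20-22 | P5 22-24 | P2 24-26 | P1 26-28 | P3 28-30 | P0 30-32 | P5 32-34 | P2 34-36 | P1 36-37 | P3 37-39 | P0 39-41 | P5 41-43 | P2 43-45 | P3 45-47 | P5 47-49 | P2 49-50 | P3 50-52 | P5 52-54 | P3 54-55 | P5 55-58 |
Completion: P0=41  P1=37  P2=50  P3=55  P4=20  P5=58
Turnaround (C−A): P0=41  P1=34  P2=40  P3=44  P4=9  P5=44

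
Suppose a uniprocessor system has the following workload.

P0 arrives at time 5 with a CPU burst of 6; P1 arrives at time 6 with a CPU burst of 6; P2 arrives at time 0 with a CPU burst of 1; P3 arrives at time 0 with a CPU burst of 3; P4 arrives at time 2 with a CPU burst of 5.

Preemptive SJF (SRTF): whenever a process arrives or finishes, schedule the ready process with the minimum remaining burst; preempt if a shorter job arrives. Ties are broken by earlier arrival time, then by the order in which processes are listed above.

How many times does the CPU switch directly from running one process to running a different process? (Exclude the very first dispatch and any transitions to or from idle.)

4

Timeline: | P2 0-1 | P3 1-4 | P4 4-9 | P0 9-15 | P1 15-21 |
Completion: P0=15  P1=21  P2=1  P3=4  P4=9
Turnaround (C−A): P0=10  P1=15  P2=1  P3=4  P4=7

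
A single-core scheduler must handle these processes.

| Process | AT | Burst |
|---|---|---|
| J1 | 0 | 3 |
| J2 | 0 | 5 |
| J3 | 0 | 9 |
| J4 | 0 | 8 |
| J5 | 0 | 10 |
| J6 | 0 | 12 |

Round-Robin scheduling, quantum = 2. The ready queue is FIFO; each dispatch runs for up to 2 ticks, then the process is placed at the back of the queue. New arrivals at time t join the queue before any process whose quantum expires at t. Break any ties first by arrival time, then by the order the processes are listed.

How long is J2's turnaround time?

24

Timeline: | J1 0-2 | J2 2-4 | J3 4-6 | J4 6-8 | J5 8-10 | J6 10-12 | J1 12-13 | J2 13-15 | J3 15-17 | J4 17-19 | J5 19-21 | J6 21-23 | J2 23-24 | J3 24-26 | J4 26-28 | J5 28-30 | J6 30-32 | J3 32-34 | J4 34-36 | J5 36-38 | J6 38-40 | J3 40-41 | J5 41-43 | J6 43-47 |
Completion: J1=13  J2=24  J3=41  J4=36  J5=43  J6=47
Turnaround(J2) = completion − arrival = 24 − 0 = 24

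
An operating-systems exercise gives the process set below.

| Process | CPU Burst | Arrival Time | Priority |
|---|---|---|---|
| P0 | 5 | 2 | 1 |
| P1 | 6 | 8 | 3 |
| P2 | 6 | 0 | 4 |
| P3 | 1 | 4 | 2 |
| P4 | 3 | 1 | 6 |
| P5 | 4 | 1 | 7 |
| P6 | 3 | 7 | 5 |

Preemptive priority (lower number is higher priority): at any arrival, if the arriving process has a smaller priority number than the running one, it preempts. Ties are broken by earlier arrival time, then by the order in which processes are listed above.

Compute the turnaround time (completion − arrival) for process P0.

Schedule: | P2 0-2 | P0 2-7 | P3 7-8 | P1 8-14 | P2 14-18 | P6 18-21 | P4 21-24 | P5 24-28 |
Completion: P0=7  P1=14  P2=18  P3=8  P4=24  P5=28  P6=21
Turnaround (C−A): P0=5  P1=6  P2=18  P3=4  P4=23  P5=27  P6=14
Turnaround(P0) = completion − arrival = 7 − 2 = 5

5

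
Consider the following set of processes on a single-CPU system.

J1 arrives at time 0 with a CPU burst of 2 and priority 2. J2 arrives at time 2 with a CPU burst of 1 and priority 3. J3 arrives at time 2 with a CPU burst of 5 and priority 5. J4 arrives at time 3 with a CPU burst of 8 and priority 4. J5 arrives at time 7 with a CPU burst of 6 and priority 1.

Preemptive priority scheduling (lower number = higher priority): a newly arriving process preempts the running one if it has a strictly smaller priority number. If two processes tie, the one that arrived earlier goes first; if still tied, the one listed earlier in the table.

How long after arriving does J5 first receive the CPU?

0

Gantt: | J1 0-2 | J2 2-3 | J4 3-7 | J5 7-13 | J4 13-17 | J3 17-22 |
Completion: J1=2  J2=3  J3=22  J4=17  J5=13
Turnaround (C−A): J1=2  J2=1  J3=20  J4=14  J5=6
Response(J5) = first start − arrival = 7 − 7 = 0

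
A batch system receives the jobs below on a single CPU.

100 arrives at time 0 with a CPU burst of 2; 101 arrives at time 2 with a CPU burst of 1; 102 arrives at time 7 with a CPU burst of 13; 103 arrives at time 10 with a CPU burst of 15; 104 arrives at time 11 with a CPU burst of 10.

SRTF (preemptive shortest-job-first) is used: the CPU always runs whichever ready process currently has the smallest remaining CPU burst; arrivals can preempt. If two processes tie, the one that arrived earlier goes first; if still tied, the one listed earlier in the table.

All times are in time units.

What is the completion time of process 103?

45

Timeline: | 100 0-2 | 101 2-3 | idle 3-7 | 102 7-20 | 104 20-30 | 103 30-45 |
Completion: 100=2  101=3  102=20  103=45  104=30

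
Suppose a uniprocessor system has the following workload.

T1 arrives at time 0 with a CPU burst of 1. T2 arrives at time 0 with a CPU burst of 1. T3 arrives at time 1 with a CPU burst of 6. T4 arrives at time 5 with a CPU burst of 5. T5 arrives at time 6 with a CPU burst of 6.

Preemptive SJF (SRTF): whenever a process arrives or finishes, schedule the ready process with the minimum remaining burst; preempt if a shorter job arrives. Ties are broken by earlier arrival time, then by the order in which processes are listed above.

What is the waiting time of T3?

1

Timeline: | T1 0-1 | T2 1-2 | T3 2-8 | T4 8-13 | T5 13-19 |
Completion: T1=1  T2=2  T3=8  T4=13  T5=19
Waiting(T3) = turnaround − burst = 7 − 6 = 1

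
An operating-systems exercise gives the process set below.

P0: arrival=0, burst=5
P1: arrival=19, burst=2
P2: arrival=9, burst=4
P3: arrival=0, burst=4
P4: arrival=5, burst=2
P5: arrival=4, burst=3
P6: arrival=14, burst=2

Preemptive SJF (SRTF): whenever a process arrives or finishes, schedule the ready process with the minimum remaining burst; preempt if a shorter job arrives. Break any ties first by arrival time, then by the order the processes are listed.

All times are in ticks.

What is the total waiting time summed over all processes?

18

Schedule: | P3 0-4 | P5 4-7 | P4 7-9 | P2 9-13 | P0 13-14 | P6 14-16 | P0 16-20 | P1 20-22 |
Completion: P0=20  P1=22  P2=13  P3=4  P4=9  P5=7  P6=16
Turnaround (C−A): P0=20  P1=3  P2=4  P3=4  P4=4  P5=3  P6=2
Waiting = turnaround − burst: P0=15, P1=1, P2=0, P3=0, P4=2, P5=0, P6=0
Total waiting = 15 + 1 + 0 + 0 + 2 + 0 + 0 = 18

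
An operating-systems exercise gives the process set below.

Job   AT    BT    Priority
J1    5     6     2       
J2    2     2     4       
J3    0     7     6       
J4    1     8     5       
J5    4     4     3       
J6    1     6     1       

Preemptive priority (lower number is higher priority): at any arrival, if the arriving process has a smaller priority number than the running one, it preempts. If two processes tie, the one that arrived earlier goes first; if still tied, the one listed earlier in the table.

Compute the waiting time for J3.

26

Gantt: | J3 0-1 | J6 1-7 | J1 7-13 | J5 13-17 | J2 17-19 | J4 19-27 | J3 27-33 |
Completion: J1=13  J2=19  J3=33  J4=27  J5=17  J6=7
Turnaround (C−A): J1=8  J2=17  J3=33  J4=26  J5=13  J6=6
Waiting(J3) = turnaround − burst = 33 − 7 = 26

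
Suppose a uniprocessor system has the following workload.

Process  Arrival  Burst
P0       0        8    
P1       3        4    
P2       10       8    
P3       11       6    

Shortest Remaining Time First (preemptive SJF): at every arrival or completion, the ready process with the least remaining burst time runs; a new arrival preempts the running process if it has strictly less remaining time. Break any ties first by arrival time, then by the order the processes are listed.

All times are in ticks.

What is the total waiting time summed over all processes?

Timeline: | P0 0-3 | P1 3-7 | P0 7-12 | P3 12-18 | P2 18-26 |
Completion: P0=12  P1=7  P2=26  P3=18
Waiting = turnaround − burst: P0=4, P1=0, P2=8, P3=1
Total waiting = 4 + 0 + 8 + 1 = 13

13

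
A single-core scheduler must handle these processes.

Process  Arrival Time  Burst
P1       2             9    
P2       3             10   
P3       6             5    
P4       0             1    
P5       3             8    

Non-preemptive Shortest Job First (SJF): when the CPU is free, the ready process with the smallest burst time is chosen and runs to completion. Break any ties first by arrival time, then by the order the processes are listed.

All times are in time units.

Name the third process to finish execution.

P3

Gantt: | P4 0-1 | idle 1-2 | P1 2-11 | P3 11-16 | P5 16-24 | P2 24-34 |
Completion: P1=11  P2=34  P3=16  P4=1  P5=24
Finish order: P4 → P1 → P3 → P5 → P2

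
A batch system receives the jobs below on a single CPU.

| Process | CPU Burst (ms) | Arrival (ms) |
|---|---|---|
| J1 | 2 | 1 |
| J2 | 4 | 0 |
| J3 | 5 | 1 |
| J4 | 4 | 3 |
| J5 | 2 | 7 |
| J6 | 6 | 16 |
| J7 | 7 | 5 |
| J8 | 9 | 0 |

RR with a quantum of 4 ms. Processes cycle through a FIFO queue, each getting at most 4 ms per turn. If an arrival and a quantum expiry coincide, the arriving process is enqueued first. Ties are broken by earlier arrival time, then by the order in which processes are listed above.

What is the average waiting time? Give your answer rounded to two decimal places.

15.63

Schedule: | J2 0-4 | J8 4-8 | J1 8-10 | J3 10-14 | J4 14-18 | J7 18-22 | J5 22-24 | J8 24-28 | J3 28-29 | J6 29-33 | J7 33-36 | J8 36-37 | J6 37-39 |
Completion: J1=10  J2=4  J3=29  J4=18  J5=24  J6=39  J7=36  J8=37
Waiting times: J1=7, J2=0, J3=23, J4=11, J5=15, J6=17, J7=24, J8=28
Average waiting = (7+0+23+11+15+17+24+28) / 8 = 125/8 = 15.63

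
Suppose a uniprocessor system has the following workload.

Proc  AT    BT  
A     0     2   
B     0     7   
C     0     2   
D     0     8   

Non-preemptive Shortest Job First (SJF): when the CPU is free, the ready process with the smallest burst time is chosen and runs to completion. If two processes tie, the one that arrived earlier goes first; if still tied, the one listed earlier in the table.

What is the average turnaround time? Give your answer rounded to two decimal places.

Schedule: | A 0-2 | C 2-4 | B 4-11 | D 11-19 |
Completion: A=2  B=11  C=4  D=19
Turnaround times: A=2, B=11, C=4, D=19
Average turnaround = (2+11+4+19) / 4 = 36/4 = 9.00

9.00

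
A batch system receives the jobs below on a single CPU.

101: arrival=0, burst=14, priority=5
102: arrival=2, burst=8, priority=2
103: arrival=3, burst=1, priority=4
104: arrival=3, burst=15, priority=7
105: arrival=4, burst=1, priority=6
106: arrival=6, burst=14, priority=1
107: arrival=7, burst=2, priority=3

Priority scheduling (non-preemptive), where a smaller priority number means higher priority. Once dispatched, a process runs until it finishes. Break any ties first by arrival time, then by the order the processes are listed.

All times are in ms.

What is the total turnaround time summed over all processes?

225

Timeline: | 101 0-14 | 106 14-28 | 102 28-36 | 107 36-38 | 103 38-39 | 105 39-40 | 104 40-55 |
Completion: 101=14  102=36  103=39  104=55  105=40  106=28  107=38
Turnaround = completion − arrival: 101=14, 102=34, 103=36, 104=52, 105=36, 106=22, 107=31
Total turnaround = 14 + 34 + 36 + 52 + 36 + 22 + 31 = 225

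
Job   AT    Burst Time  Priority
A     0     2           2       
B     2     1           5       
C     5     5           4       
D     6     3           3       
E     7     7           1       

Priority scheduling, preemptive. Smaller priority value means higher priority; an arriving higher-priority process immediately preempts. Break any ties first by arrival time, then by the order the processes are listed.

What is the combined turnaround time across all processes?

Schedule: | A 0-2 | B 2-3 | idle 3-5 | C 5-6 | D 6-7 | E 7-14 | D 14-16 | C 16-20 |
Completion: A=2  B=3  C=20  D=16  E=14
Turnaround (C−A): A=2  B=1  C=15  D=10  E=7
Turnaround = completion − arrival: A=2, B=1, C=15, D=10, E=7
Total turnaround = 2 + 1 + 15 + 10 + 7 = 35

35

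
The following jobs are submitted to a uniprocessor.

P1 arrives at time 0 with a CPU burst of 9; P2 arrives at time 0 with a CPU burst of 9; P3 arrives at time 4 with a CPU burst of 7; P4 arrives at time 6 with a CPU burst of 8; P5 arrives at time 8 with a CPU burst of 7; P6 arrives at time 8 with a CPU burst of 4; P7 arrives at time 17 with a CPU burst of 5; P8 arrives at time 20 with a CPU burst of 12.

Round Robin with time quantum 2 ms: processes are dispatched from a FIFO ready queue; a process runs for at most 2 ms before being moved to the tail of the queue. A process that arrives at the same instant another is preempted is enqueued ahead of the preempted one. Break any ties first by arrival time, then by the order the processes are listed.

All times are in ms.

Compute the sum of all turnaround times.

324

Timeline: | P1 0-2 | P2 2-4 | P1 4-6 | P3 6-8 | P2 8-10 | P4 10-12 | P1 12-14 | P5 14-16 | P6 16-18 | P3 18-20 | P2 20-22 | P4 22-24 | P1 24-26 | P5 26-28 | P7 28-30 | P6 30-32 | P8 32-34 | P3 34-36 | P2 36-38 | P4 38-40 | P1 40-41 | P5 41-43 | P7 43-45 | P8 45-47 | P3 47-48 | P2 48-49 | P4 49-51 | P5 51-52 | P7 52-53 | P8 53-61 |
Completion: P1=41  P2=49  P3=48  P4=51  P5=52  P6=32  P7=53  P8=61
Turnaround = completion − arrival: P1=41, P2=49, P3=44, P4=45, P5=44, P6=24, P7=36, P8=41
Total turnaround = 41 + 49 + 44 + 45 + 44 + 24 + 36 + 41 = 324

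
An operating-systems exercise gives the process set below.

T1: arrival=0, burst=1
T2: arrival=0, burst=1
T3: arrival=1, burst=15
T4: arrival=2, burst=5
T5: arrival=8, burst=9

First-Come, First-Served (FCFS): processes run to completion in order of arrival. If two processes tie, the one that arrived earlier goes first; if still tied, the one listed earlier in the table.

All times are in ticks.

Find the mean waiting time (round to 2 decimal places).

Timeline: | T1 0-1 | T2 1-2 | T3 2-17 | T4 17-22 | T5 22-31 |
Completion: T1=1  T2=2  T3=17  T4=22  T5=31
Turnaround (C−A): T1=1  T2=2  T3=16  T4=20  T5=23
Waiting times: T1=0, T2=1, T3=1, T4=15, T5=14
Average waiting = (0+1+1+15+14) / 5 = 31/5 = 6.20

6.20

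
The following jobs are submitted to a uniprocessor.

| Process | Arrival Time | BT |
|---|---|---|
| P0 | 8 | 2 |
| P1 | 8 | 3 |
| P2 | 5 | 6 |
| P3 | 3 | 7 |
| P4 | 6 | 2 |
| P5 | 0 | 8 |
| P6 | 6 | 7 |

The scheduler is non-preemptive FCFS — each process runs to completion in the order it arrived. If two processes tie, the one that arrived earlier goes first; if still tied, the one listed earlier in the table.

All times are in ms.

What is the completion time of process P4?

23

Gantt: | P5 0-8 | P3 8-15 | P2 15-21 | P4 21-23 | P6 23-30 | P0 30-32 | P1 32-35 |
Completion: P0=32  P1=35  P2=21  P3=15  P4=23  P5=8  P6=30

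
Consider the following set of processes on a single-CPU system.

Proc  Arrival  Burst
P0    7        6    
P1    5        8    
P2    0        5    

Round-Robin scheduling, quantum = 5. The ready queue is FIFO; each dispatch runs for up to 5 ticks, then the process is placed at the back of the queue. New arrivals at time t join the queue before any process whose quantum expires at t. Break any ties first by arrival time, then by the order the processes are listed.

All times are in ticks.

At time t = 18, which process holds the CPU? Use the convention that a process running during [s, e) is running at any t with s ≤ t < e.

Schedule: | P2 0-5 | P1 5-10 | P0 10-15 | P1 15-18 | P0 18-19 |
Completion: P0=19  P1=18  P2=5

P0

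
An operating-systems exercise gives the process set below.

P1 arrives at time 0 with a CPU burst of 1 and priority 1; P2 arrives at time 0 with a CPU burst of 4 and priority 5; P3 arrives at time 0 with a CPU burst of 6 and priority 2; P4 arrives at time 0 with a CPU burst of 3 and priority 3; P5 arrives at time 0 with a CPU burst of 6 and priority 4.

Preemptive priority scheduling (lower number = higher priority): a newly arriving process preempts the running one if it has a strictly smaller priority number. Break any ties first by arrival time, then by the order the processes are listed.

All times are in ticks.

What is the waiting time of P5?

10

Schedule: | P1 0-1 | P3 1-7 | P4 7-10 | P5 10-16 | P2 16-20 |
Completion: P1=1  P2=20  P3=7  P4=10  P5=16
Waiting(P5) = turnaround − burst = 16 − 6 = 10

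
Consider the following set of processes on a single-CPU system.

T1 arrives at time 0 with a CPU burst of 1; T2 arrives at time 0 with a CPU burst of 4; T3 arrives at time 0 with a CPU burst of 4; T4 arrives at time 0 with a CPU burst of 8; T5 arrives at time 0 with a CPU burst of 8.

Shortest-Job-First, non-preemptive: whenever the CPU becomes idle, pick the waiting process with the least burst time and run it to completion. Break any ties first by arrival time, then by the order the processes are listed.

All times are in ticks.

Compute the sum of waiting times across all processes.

Gantt: | T1 0-1 | T2 1-5 | T3 5-9 | T4 9-17 | T5 17-25 |
Completion: T1=1  T2=5  T3=9  T4=17  T5=25
Waiting = turnaround − burst: T1=0, T2=1, T3=5, T4=9, T5=17
Total waiting = 0 + 1 + 5 + 9 + 17 = 32

32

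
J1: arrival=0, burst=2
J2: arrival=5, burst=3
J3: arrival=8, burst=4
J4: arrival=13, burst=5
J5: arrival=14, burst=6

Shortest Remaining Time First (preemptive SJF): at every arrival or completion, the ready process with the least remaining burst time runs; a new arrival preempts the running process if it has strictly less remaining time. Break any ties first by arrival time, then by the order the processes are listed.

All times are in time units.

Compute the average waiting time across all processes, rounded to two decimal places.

0.80

Schedule: | J1 0-2 | idle 2-5 | J2 5-8 | J3 8-12 | idle 12-13 | J4 13-18 | J5 18-24 |
Completion: J1=2  J2=8  J3=12  J4=18  J5=24
Waiting times: J1=0, J2=0, J3=0, J4=0, J5=4
Average waiting = (0+0+0+0+4) / 5 = 4/5 = 0.80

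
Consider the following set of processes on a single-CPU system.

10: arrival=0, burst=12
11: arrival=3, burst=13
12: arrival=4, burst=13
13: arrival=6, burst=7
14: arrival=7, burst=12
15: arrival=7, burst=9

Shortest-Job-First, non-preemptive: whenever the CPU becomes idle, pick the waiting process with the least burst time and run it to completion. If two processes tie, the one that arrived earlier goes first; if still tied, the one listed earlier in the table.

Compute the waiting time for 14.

Timeline: | 10 0-12 | 13 12-19 | 15 19-28 | 14 28-40 | 11 40-53 | 12 53-66 |
Completion: 10=12  11=53  12=66  13=19  14=40  15=28
Turnaround (C−A): 10=12  11=50  12=62  13=13  14=33  15=21
Waiting(14) = turnaround − burst = 33 − 12 = 21

21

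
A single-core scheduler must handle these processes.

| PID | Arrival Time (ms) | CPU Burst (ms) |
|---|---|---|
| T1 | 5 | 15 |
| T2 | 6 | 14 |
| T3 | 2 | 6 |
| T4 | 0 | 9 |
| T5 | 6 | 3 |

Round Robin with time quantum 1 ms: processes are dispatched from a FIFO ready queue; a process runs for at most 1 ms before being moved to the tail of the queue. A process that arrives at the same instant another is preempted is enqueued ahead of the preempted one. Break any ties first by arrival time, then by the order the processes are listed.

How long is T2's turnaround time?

40

Schedule: | T4 0-2 | T3 2-3 | T4 3-4 | T3 4-5 | T4 5-6 | T1 6-7 | T3 7-8 | T2 8-9 | T5 9-10 | T4 10-11 | T1 11-12 | T3 12-13 | T2 13-14 | T5 14-15 | T4 15-16 | T1 16-17 | T3 17-18 | T2 18-19 | T5 19-20 | T4 20-21 | T1 21-22 | T3 22-23 | T2 23-24 | T4 24-25 | T1 25-26 | T2 26-27 | T4 27-28 | T1 28-29 | T2 29-30 | T1 30-31 | T2 31-32 | T1 32-33 | T2 33-34 | T1 34-35 | T2 35-36 | T1 36-37 | T2 37-38 | T1 38-39 | T2 39-40 | T1 40-41 | T2 41-42 | T1 42-43 | T2 43-44 | T1 44-45 | T2 45-46 | T1 46-47 |
Completion: T1=47  T2=46  T3=23  T4=28  T5=20
Turnaround (C−A): T1=42  T2=40  T3=21  T4=28  T5=14
Turnaround(T2) = completion − arrival = 46 − 6 = 40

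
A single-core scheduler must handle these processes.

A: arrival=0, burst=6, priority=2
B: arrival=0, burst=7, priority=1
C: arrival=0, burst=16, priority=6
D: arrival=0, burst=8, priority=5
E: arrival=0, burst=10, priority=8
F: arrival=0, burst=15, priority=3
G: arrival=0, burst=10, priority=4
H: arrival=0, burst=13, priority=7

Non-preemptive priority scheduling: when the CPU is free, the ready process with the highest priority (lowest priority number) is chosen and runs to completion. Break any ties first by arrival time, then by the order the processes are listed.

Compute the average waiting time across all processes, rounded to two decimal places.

33.63

Schedule: | B 0-7 | A 7-13 | F 13-28 | G 28-38 | D 38-46 | C 46-62 | H 62-75 | E 75-85 |
Completion: A=13  B=7  C=62  D=46  E=85  F=28  G=38  H=75
Turnaround (C−A): A=13  B=7  C=62  D=46  E=85  F=28  G=38  H=75
Waiting times: A=7, B=0, C=46, D=38, E=75, F=13, G=28, H=62
Average waiting = (7+0+46+38+75+13+28+62) / 8 = 269/8 = 33.63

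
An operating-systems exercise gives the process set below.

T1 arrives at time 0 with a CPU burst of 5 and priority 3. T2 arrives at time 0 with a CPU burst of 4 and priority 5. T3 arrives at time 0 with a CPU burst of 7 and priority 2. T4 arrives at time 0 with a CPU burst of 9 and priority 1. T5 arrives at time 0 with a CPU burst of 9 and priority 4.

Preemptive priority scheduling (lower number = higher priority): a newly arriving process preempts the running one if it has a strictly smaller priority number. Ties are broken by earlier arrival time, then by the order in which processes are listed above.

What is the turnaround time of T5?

Timeline: | T4 0-9 | T3 9-16 | T1 16-21 | T5 21-30 | T2 30-34 |
Completion: T1=21  T2=34  T3=16  T4=9  T5=30
Turnaround (C−A): T1=21  T2=34  T3=16  T4=9  T5=30
Turnaround(T5) = completion − arrival = 30 − 0 = 30

30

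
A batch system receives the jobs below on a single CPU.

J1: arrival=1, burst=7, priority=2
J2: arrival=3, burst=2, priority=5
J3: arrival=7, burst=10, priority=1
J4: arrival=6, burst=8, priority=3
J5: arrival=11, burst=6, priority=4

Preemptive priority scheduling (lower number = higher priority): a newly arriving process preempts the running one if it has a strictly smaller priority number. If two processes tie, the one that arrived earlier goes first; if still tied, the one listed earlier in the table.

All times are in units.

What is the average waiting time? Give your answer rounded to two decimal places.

13.20

Gantt: | idle 0-1 | J1 1-7 | J3 7-17 | J1 17-18 | J4 18-26 | J5 26-32 | J2 32-34 |
Completion: J1=18  J2=34  J3=17  J4=26  J5=32
Waiting times: J1=10, J2=29, J3=0, J4=12, J5=15
Average waiting = (10+29+0+12+15) / 5 = 66/5 = 13.20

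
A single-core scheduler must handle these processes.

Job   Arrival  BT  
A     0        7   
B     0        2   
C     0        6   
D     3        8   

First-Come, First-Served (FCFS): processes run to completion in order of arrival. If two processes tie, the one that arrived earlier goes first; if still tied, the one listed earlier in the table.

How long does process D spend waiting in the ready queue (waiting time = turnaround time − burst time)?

Timeline: | A 0-7 | B 7-9 | C 9-15 | D 15-23 |
Completion: A=7  B=9  C=15  D=23
Waiting(D) = turnaround − burst = 20 − 8 = 12

12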